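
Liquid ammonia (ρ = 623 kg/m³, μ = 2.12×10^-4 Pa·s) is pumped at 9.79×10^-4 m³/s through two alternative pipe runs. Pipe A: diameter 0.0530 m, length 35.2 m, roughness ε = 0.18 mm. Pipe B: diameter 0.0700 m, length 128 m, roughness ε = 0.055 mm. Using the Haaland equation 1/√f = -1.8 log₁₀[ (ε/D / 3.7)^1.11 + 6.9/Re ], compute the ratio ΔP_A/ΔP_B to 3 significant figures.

Pipe A: V = Q/A = 0.000979/0.002206 = 0.4438 m/s; Re = 6.911e+04; ε/D = 0.0034; Haaland → f = 0.02869; ΔP_A = f(L/D)(ρV²/2) = 1169 Pa.
Pipe B: V = Q/A = 0.000979/0.003848 = 0.2544 m/s; Re = 5.233e+04; ε/D = 0.000786; Haaland → f = 0.02296; ΔP_B = f(L/D)(ρV²/2) = 846.4 Pa.
ΔP_A/ΔP_B = 1169/846.4 = 1.38.

ΔP_A/ΔP_B ≈ 1.38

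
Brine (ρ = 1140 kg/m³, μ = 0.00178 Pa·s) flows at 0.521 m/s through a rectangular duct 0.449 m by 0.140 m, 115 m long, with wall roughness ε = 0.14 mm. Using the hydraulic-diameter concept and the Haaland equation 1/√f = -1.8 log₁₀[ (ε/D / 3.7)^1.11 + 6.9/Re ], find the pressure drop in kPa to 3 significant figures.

Hydraulic diameter D_h = 4A/P = 4·(0.449·0.14)/(2·(0.449+0.14)) = 0.2514/1.178 = 0.2134 m.
Re = ρVD_h/μ = 1140·0.521·0.2134/0.00178 = 7.122e+04.
ε/D_h = 0.00014/0.2134 = 0.000656; Haaland gives 1/√f = -1.8 log₁₀[6.85e-05+9.69e-05] = 6.807, so f = 0.02158.
ΔP = f(L/D_h)(ρV²/2) = 0.02158·115/0.2134·154.7 = 1799 Pa.
ΔP = 1.80 kPa.

ΔP ≈ 1.80 kPa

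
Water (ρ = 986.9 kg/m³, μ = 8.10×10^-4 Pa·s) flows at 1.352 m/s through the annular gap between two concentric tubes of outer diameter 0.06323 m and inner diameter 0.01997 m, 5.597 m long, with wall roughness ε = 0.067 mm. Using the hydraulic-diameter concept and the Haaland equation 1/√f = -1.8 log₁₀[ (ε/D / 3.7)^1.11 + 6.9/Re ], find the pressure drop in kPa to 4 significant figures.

ΔP ≈ 2.840 kPa

Hydraulic diameter D_h = 4A/P = D_o - D_i = 0.06323 - 0.01997 = 0.04326 m.
Re = ρVD_h/μ = 986.9·1.352·0.04326/0.00081 = 7.126e+04.
ε/D_h = 6.7e-05/0.04326 = 0.00155; Haaland gives 1/√f = -1.8 log₁₀[0.000178+9.68e-05] = 6.41, so f = 0.02434.
ΔP = f(L/D_h)(ρV²/2) = 0.02434·5.597/0.04326·902 = 2840 Pa.
ΔP = 2.840 kPa.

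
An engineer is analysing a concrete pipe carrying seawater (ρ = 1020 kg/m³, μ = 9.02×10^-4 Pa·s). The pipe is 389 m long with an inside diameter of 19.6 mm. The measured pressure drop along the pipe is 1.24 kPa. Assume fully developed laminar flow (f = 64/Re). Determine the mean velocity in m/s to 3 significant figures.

V ≈ 0.0424 m/s

For laminar flow, f = 64/Re with Re = ρVD/μ, so Darcy-Weisbach reduces to ΔP = 32μLV/D². Solving for V: V = ΔP·D²/(32μL) = 1240·(0.0196)²/(32·0.000902·389) = 0.04243 m/s.
Check: Re = ρVD/μ = 1020·0.04243·0.0196/0.000902 = 940.3 < 2300, so the laminar assumption holds.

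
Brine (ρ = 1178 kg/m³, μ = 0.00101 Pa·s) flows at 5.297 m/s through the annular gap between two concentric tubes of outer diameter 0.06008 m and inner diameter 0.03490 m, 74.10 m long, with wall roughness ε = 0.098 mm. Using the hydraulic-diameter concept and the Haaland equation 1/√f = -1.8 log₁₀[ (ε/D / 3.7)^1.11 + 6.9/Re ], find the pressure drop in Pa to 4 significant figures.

Hydraulic diameter D_h = 4A/P = D_o - D_i = 0.06008 - 0.0349 = 0.02518 m.
Re = ρVD_h/μ = 1178·5.297·0.02518/0.00101 = 1.556e+05.
ε/D_h = 9.8e-05/0.02518 = 0.00389; Haaland gives 1/√f = -1.8 log₁₀[0.000495+4.44e-05] = 5.883, so f = 0.02889.
ΔP = f(L/D_h)(ρV²/2) = 0.02889·74.1/0.02518·1.653e+04 = 1.405e+06 Pa.

ΔP ≈ 1405000 Pa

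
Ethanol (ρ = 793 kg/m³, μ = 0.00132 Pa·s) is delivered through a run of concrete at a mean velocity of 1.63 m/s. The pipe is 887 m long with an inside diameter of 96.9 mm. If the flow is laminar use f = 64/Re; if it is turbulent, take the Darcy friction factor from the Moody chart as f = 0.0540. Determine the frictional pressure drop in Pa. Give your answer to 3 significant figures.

ΔP ≈ 521000 Pa

Reynolds number Re = ρVD/μ = 793 · 1.63 · 0.0969 / 0.00132 = 9.489e+04.
Re > 4000 → turbulent; use the Moody-chart value f = 0.0540.
Darcy-Weisbach: ΔP = f(L/D)(ρV²/2) = 0.054·(887/0.0969)·(793·1.63²/2) = 0.054·9154·1053 = 5.207e+05 Pa.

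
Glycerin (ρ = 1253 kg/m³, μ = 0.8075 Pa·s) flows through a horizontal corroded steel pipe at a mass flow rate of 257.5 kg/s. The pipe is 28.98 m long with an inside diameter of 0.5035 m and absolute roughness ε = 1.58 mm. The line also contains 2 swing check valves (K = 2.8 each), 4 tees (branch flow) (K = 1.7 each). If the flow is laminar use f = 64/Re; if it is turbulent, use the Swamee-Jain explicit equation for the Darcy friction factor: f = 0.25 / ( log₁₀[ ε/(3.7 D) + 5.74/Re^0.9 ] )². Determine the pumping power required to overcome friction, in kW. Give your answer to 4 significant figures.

P ≈ 2.327 kW

A = πD²/4 = π(0.5035)²/4 = 0.1991 m²; mean velocity V = ṁ/(ρA) = 257.5/(1253 · 0.1991) = 1.032 m/s.
Reynolds number Re = ρVD/μ = 1253 · 1.032 · 0.5035 / 0.807 = 806.4.
Re < 2300 → laminar flow, so f = 64/Re = 64/806.4 = 0.07937 (the turbulent correlation is not needed).
Total minor-loss coefficient ΣK = 2·2.8 + 4·1.7 = 12.4.
ΔP = [f·L/D + ΣK]·(ρV²/2) = [0.07937·28.98/0.5035 + 12.4]·(1253·1.032²/2) = [4.568 + 12.4]·667.4 = 1.132e+04 Pa.
Q = ṁ/ρ = 257.5/1253 = 0.2055 m³/s.
Pumping power P = QΔP = 0.2055·1.132e+04 = 2327.3 W = 2.327 kW.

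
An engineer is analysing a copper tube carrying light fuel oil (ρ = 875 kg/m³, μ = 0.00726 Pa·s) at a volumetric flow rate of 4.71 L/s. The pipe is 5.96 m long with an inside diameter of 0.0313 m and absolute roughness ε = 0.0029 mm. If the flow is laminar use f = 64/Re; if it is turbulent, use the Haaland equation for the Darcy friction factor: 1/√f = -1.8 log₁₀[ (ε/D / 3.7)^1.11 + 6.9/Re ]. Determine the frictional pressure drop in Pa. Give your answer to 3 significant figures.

ΔP ≈ 78000 Pa

Q = 4.71 L/s = 4.71/1000 = 0.00471 m³/s.
Cross-sectional area A = πD²/4 = π(0.0313)²/4 = 0.0007694 m²; mean velocity V = Q/A = 0.00471/0.0007694 = 6.121 m/s.
Reynolds number Re = ρVD/μ = 875 · 6.121 · 0.0313 / 0.00726 = 2.309e+04.
Re > 4000 → turbulent. Relative roughness ε/D = 2.9e-06/0.0313 = 9.27e-05. Haaland: 1/√f = -1.8 log₁₀[(9.27e-05/3.7)^1.11 + 6.9/2.309e+04] = -1.8 log₁₀[7.81e-06 + 0.000299] = 6.324, so f = 0.025.
Darcy-Weisbach: ΔP = f(L/D)(ρV²/2) = 0.025·(5.96/0.0313)·(875·6.121²/2) = 0.025·190.4·1.639e+04 = 7.805e+04 Pa.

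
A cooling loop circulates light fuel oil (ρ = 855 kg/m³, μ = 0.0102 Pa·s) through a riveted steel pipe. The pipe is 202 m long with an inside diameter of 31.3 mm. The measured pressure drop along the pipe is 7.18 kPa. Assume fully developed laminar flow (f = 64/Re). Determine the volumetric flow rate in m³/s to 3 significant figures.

Q ≈ 8.21×10^-5 m³/s

For laminar flow, f = 64/Re with Re = ρVD/μ, so Darcy-Weisbach reduces to ΔP = 32μLV/D². Solving for V: V = ΔP·D²/(32μL) = 7180·(0.0313)²/(32·0.0102·202) = 0.1067 m/s.
Check: Re = ρVD/μ = 855·0.1067·0.0313/0.0102 = 279.9 < 2300, so the laminar assumption holds.
Q = V·A = 0.1067·(π/4·0.0313²) = 8.209e-05 m³/s = 8.21×10^-5 m³/s.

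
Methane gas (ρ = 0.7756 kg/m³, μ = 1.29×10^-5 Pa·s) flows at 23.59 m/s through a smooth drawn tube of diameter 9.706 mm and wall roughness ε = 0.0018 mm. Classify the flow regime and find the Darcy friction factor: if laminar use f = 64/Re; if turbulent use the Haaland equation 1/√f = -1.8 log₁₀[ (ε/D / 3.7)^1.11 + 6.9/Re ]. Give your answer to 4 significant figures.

Re = ρVD/μ = 0.7756·23.59·0.009706/1.29e-05 = 1.377e+04.
Re > 4000 → turbulent. ε/D = 1.8e-06/0.009706 = 0.000185; Haaland: 1/√f = -1.8 log₁₀[1.69e-05 + 0.000501] = 5.914, so f = 0.02859.

f ≈ 0.02859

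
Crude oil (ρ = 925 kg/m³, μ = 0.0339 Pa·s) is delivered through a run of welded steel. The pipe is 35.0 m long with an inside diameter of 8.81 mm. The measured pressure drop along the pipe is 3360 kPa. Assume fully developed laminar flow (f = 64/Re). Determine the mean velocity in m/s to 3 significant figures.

For laminar flow, f = 64/Re with Re = ρVD/μ, so Darcy-Weisbach reduces to ΔP = 32μLV/D². Solving for V: V = ΔP·D²/(32μL) = 3.36e+06·(0.00881)²/(32·0.0339·35) = 6.869 m/s.
Check: Re = ρVD/μ = 925·6.869·0.00881/0.0339 = 1651 < 2300, so the laminar assumption holds.

V ≈ 6.87 m/s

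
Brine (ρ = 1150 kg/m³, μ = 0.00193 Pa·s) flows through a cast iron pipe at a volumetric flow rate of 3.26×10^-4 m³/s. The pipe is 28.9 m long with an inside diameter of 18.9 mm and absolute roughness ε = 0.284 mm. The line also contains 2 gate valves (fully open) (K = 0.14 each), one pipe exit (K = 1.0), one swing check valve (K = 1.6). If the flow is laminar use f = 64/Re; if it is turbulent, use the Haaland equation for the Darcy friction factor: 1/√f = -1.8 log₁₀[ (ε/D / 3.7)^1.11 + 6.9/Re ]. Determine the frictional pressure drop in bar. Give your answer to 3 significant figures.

ΔP ≈ 0.581 bar

Cross-sectional area A = πD²/4 = π(0.0189)²/4 = 0.0002806 m²; mean velocity V = Q/A = 0.000326/0.0002806 = 1.162 m/s.
Reynolds number Re = ρVD/μ = 1150 · 1.162 · 0.0189 / 0.00193 = 1.309e+04.
Re > 4000 → turbulent. Relative roughness ε/D = 0.000284/0.0189 = 0.015. Haaland: 1/√f = -1.8 log₁₀[(0.015/3.7)^1.11 + 6.9/1.309e+04] = -1.8 log₁₀[0.00222 + 0.000527] = 4.611, so f = 0.04703.
Total minor-loss coefficient ΣK = 2·0.14 + 1·1 + 1·1.6 = 2.88.
ΔP = [f·L/D + ΣK]·(ρV²/2) = [0.04703·28.9/0.0189 + 2.88]·(1150·1.162²/2) = [71.92 + 2.88]·776.4 = 5.807e+04 Pa.
ΔP = 5.807e+04 Pa = 0.581 bar.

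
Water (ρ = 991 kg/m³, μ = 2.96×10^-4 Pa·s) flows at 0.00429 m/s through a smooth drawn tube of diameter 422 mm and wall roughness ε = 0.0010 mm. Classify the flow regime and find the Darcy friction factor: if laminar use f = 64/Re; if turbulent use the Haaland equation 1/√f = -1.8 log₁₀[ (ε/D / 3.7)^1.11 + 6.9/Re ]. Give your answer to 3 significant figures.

f ≈ 0.0356

Re = ρVD/μ = 991·0.00429·0.422/0.000296 = 6061.
Re > 4000 → turbulent. ε/D = 1e-06/0.422 = 2.37e-06; Haaland: 1/√f = -1.8 log₁₀[1.33e-07 + 0.00114] = 5.299, so f = 0.03562.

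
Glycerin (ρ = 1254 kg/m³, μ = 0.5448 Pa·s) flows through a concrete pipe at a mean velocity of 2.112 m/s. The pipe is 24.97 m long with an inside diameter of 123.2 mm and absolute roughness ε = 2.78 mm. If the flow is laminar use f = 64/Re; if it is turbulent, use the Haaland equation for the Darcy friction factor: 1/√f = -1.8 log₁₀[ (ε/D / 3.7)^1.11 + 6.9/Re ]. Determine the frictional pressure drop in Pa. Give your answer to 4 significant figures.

ΔP ≈ 60570 Pa

Reynolds number Re = ρVD/μ = 1254 · 2.112 · 0.1232 / 0.545 = 598.9.
Re < 2300 → laminar flow, so f = 64/Re = 64/598.9 = 0.1069 (the turbulent correlation is not needed).
Darcy-Weisbach: ΔP = f(L/D)(ρV²/2) = 0.1069·(24.97/0.1232)·(1254·2.112²/2) = 0.1069·202.7·2797 = 6.057e+04 Pa.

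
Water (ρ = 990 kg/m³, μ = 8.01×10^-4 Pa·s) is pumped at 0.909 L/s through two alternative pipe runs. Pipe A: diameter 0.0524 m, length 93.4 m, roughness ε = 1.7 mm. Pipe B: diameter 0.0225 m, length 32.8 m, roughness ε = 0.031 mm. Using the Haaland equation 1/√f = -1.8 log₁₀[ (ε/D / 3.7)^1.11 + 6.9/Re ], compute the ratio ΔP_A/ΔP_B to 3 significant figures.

ΔP_A/ΔP_B ≈ 0.104

Pipe A: V = Q/A = 0.000909/0.002157 = 0.4215 m/s; Re = 2.73e+04; ε/D = 0.0324; Haaland → f = 0.06028; ΔP_A = f(L/D)(ρV²/2) = 9450 Pa.
Pipe B: V = Q/A = 0.000909/0.0003976 = 2.286 m/s; Re = 6.358e+04; ε/D = 0.00138; Haaland → f = 0.02412; ΔP_B = f(L/D)(ρV²/2) = 9.097e+04 Pa.
ΔP_A/ΔP_B = 9450/9.097e+04 = 0.104.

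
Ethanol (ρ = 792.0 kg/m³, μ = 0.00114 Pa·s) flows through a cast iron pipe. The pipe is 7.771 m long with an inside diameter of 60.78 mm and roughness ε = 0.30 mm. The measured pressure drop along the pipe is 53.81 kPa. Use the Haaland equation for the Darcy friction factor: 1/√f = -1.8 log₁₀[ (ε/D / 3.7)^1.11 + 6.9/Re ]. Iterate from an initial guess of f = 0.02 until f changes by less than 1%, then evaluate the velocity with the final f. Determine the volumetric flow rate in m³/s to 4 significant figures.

Rearranging Darcy-Weisbach: V = √(2·ΔP·D/(f·L·ρ)). With ε/D = 0.0003/0.06078 = 0.00494, iterate starting from f = 0.02:
  f = 0.02 → V = √(2·5.381e+04·0.06078/(0.02·7.771·792)) = 7.29 m/s; Re = ρVD/μ = 3.078e+05; f → 0.03059
  f = 0.03059 → V = 5.894 m/s; Re = 2.489e+05; f → 0.03066
Converged (Δf/f < 1%). With the final f = 0.03066: V = √(2·5.381e+04·0.06078/(0.03066·7.771·792)) = 5.888 m/s.
Q = V·A = 5.888·(π/4·0.06078²) = 0.01708 m³/s = 0.01708 m³/s.

Q ≈ 0.01708 m³/s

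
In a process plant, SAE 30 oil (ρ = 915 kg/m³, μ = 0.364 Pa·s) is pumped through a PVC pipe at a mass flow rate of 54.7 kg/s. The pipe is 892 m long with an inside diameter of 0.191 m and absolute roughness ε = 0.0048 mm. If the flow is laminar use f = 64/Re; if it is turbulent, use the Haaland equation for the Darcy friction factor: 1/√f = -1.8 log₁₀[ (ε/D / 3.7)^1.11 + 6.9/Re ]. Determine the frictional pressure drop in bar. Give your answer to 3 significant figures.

ΔP ≈ 5.94 bar

A = πD²/4 = π(0.191)²/4 = 0.02865 m²; mean velocity V = ṁ/(ρA) = 54.7/(915 · 0.02865) = 2.086 m/s.
Reynolds number Re = ρVD/μ = 915 · 2.086 · 0.191 / 0.364 = 1002.
Re < 2300 → laminar flow, so f = 64/Re = 64/1002 = 0.06389 (the turbulent correlation is not needed).
Darcy-Weisbach: ΔP = f(L/D)(ρV²/2) = 0.06389·(892/0.191)·(915·2.086²/2) = 0.06389·4670·1992 = 5.942e+05 Pa.
ΔP = 5.942e+05 Pa = 5.94 bar.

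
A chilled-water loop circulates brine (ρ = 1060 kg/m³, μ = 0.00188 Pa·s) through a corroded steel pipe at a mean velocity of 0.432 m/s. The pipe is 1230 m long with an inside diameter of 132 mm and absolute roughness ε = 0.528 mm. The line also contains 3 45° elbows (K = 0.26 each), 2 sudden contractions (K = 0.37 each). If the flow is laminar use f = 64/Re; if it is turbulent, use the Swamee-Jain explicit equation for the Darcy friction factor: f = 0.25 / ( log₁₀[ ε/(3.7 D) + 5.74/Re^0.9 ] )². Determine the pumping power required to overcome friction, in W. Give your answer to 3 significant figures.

Reynolds number Re = ρVD/μ = 1060 · 0.432 · 0.132 / 0.00188 = 3.215e+04.
Re > 4000 → turbulent. Relative roughness ε/D = 0.000528/0.132 = 0.004. Swamee-Jain: f = 0.25/(log₁₀[0.004/3.7 + 5.74/3.215e+04^0.9])² = 0.25/(log₁₀[0.00108 + 0.000504])² = 0.25/(-2.8)² = 0.03189.
Total minor-loss coefficient ΣK = 3·0.26 + 2·0.37 = 1.52.
ΔP = [f·L/D + ΣK]·(ρV²/2) = [0.03189·1230/0.132 + 1.52]·(1060·0.432²/2) = [297.1 + 1.52]·98.91 = 2.954e+04 Pa.
Q = V·A = 0.432·0.01368 = 0.005912 m³/s.
Pumping power P = QΔP = 0.005912·2.954e+04 = 174.6 W = 175 W.

P ≈ 175 W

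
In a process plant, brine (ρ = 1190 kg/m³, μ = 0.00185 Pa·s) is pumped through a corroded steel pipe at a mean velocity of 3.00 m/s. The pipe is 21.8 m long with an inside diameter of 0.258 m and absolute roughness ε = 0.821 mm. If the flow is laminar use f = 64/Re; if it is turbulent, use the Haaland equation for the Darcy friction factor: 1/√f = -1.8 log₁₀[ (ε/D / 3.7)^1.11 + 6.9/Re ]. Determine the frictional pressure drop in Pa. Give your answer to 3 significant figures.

ΔP ≈ 12200 Pa

Reynolds number Re = ρVD/μ = 1190 · 3 · 0.258 / 0.00185 = 4.979e+05.
Re > 4000 → turbulent. Relative roughness ε/D = 0.000821/0.258 = 0.00318. Haaland: 1/√f = -1.8 log₁₀[(0.00318/3.7)^1.11 + 6.9/4.979e+05] = -1.8 log₁₀[0.000396 + 1.39e-05] = 6.098, so f = 0.02689.
Darcy-Weisbach: ΔP = f(L/D)(ρV²/2) = 0.02689·(21.8/0.258)·(1190·3²/2) = 0.02689·84.5·5355 = 1.217e+04 Pa.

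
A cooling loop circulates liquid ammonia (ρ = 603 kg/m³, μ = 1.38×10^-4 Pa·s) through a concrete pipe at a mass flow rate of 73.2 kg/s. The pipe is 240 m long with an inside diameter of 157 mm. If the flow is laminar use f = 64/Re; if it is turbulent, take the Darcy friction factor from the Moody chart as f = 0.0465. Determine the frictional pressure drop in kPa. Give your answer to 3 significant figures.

ΔP ≈ 843 kPa

A = πD²/4 = π(0.157)²/4 = 0.01936 m²; mean velocity V = ṁ/(ρA) = 73.2/(603 · 0.01936) = 6.271 m/s.
Reynolds number Re = ρVD/μ = 603 · 6.271 · 0.157 / 0.000138 = 4.302e+06.
Re > 4000 → turbulent; use the Moody-chart value f = 0.0465.
Darcy-Weisbach: ΔP = f(L/D)(ρV²/2) = 0.0465·(240/0.157)·(603·6.271²/2) = 0.0465·1529·1.185e+04 = 8.427e+05 Pa.
ΔP = 8.427e+05 Pa = 843 kPa.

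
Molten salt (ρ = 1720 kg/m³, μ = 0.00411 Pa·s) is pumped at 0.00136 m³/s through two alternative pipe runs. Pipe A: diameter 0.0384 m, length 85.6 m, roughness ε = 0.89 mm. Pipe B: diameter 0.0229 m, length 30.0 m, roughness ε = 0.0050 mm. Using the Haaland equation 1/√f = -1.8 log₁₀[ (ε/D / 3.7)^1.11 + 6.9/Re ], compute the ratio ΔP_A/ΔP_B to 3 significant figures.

Pipe A: V = Q/A = 0.00136/0.001158 = 1.174 m/s; Re = 1.887e+04; ε/D = 0.0232; Haaland → f = 0.05344; ΔP_A = f(L/D)(ρV²/2) = 1.413e+05 Pa.
Pipe B: V = Q/A = 0.00136/0.0004119 = 3.302 m/s; Re = 3.164e+04; ε/D = 0.000218; Haaland → f = 0.02351; ΔP_B = f(L/D)(ρV²/2) = 2.889e+05 Pa.
ΔP_A/ΔP_B = 1.413e+05/2.889e+05 = 0.489.

ΔP_A/ΔP_B ≈ 0.489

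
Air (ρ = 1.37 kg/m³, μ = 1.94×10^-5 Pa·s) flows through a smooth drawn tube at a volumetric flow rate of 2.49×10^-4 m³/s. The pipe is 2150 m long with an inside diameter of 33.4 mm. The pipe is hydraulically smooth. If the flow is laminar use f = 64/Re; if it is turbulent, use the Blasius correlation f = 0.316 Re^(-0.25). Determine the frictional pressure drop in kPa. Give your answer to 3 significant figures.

Cross-sectional area A = πD²/4 = π(0.0334)²/4 = 0.0008762 m²; mean velocity V = Q/A = 0.000249/0.0008762 = 0.2842 m/s.
Reynolds number Re = ρVD/μ = 1.37 · 0.2842 · 0.0334 / 1.94e-05 = 670.3.
Re < 2300 → laminar flow, so f = 64/Re = 64/670.3 = 0.09548 (the turbulent correlation is not needed).
Darcy-Weisbach: ΔP = f(L/D)(ρV²/2) = 0.09548·(2150/0.0334)·(1.37·0.2842²/2) = 0.09548·6.437e+04·0.05533 = 340 Pa.
ΔP = 340 Pa = 0.340 kPa.

ΔP ≈ 0.340 kPa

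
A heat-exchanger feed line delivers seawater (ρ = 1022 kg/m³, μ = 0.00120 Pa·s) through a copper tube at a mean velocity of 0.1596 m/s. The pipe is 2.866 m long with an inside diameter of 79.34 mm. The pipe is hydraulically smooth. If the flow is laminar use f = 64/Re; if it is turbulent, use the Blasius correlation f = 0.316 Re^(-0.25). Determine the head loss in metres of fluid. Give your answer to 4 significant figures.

h_f ≈ 0.001454 m

Reynolds number Re = ρVD/μ = 1022 · 0.1596 · 0.07934 / 0.0012 = 1.078e+04.
Re > 4000 → turbulent. Smooth-pipe (Blasius): f = 0.316 Re^(-0.25) = 0.316/(1.078e+04)^0.25 = 0.03101.
Darcy-Weisbach: ΔP = f(L/D)(ρV²/2) = 0.03101·(2.866/0.07934)·(1022·0.1596²/2) = 0.03101·36.12·13.02 = 14.58 Pa.
Head loss h_f = ΔP/(ρg) = 14.58/(1022·9.81) = 0.001454 m.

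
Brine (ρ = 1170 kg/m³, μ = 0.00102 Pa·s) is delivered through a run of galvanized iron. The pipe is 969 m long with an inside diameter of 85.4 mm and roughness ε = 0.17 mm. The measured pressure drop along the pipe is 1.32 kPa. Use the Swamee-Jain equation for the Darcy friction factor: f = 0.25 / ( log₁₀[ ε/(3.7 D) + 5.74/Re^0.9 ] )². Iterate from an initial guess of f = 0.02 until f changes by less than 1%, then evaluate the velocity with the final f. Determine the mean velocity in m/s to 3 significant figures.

V ≈ 0.0735 m/s

Rearranging Darcy-Weisbach: V = √(2·ΔP·D/(f·L·ρ)). With ε/D = 0.00017/0.0854 = 0.00199, iterate starting from f = 0.02:
  f = 0.02 → V = √(2·1320·0.0854/(0.02·969·1170)) = 0.09972 m/s; Re = ρVD/μ = 9768; f → 0.03438
  f = 0.03438 → V = 0.07606 m/s; Re = 7450; f → 0.03651
  f = 0.03651 → V = 0.0738 m/s; Re = 7229; f → 0.03677
Converged (Δf/f < 1%). With the final f = 0.03677: V = √(2·1320·0.0854/(0.03677·969·1170)) = 0.07354 m/s.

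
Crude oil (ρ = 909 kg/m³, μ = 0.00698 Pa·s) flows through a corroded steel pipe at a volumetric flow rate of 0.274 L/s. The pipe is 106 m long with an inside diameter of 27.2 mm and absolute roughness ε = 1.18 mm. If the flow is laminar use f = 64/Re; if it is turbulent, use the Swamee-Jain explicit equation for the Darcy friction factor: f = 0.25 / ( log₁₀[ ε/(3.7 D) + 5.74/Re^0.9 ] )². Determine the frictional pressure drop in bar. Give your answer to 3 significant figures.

ΔP ≈ 0.151 bar

Q = 0.274 L/s = 0.274/1000 = 0.000274 m³/s.
Cross-sectional area A = πD²/4 = π(0.0272)²/4 = 0.0005811 m²; mean velocity V = Q/A = 0.000274/0.0005811 = 0.4715 m/s.
Reynolds number Re = ρVD/μ = 909 · 0.4715 · 0.0272 / 0.00698 = 1670.
Re < 2300 → laminar flow, so f = 64/Re = 64/1670 = 0.03832 (the turbulent correlation is not needed).
Darcy-Weisbach: ΔP = f(L/D)(ρV²/2) = 0.03832·(106/0.0272)·(909·0.4715²/2) = 0.03832·3897·101.1 = 1.509e+04 Pa.
ΔP = 1.509e+04 Pa = 0.151 bar.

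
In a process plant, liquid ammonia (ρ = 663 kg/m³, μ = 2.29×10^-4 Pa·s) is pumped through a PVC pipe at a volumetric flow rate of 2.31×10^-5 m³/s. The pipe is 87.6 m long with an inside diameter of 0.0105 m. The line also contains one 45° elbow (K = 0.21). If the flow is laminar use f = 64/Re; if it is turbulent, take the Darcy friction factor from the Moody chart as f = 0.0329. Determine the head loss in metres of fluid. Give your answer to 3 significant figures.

Cross-sectional area A = πD²/4 = π(0.0105)²/4 = 8.659e-05 m²; mean velocity V = Q/A = 2.31e-05/8.659e-05 = 0.2668 m/s.
Reynolds number Re = ρVD/μ = 663 · 0.2668 · 0.0105 / 0.000229 = 8110.
Re > 4000 → turbulent; use the Moody-chart value f = 0.0329.
Total minor-loss coefficient ΣK = 1·0.21 = 0.21.
ΔP = [f·L/D + ΣK]·(ρV²/2) = [0.0329·87.6/0.0105 + 0.21]·(663·0.2668²/2) = [274.5 + 0.21]·23.59 = 6481 Pa.
Head loss h_f = ΔP/(ρg) = 6481/(663·9.81) = 0.996 m.

h_f ≈ 0.996 m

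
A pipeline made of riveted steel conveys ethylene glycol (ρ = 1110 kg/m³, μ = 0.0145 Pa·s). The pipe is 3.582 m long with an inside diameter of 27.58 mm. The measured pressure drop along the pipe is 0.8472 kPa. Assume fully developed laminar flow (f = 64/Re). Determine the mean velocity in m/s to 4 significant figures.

For laminar flow, f = 64/Re with Re = ρVD/μ, so Darcy-Weisbach reduces to ΔP = 32μLV/D². Solving for V: V = ΔP·D²/(32μL) = 847.2·(0.02758)²/(32·0.0145·3.582) = 0.3877 m/s.
Check: Re = ρVD/μ = 1110·0.3877·0.02758/0.0145 = 818.6 < 2300, so the laminar assumption holds.

V ≈ 0.3877 m/s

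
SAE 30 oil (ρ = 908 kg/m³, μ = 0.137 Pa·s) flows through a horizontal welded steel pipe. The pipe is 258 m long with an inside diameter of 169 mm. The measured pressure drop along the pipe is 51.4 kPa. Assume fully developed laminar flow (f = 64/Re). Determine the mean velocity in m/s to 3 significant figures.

For laminar flow, f = 64/Re with Re = ρVD/μ, so Darcy-Weisbach reduces to ΔP = 32μLV/D². Solving for V: V = ΔP·D²/(32μL) = 5.14e+04·(0.169)²/(32·0.137·258) = 1.298 m/s.
Check: Re = ρVD/μ = 908·1.298·0.169/0.137 = 1454 < 2300, so the laminar assumption holds.

V ≈ 1.30 m/s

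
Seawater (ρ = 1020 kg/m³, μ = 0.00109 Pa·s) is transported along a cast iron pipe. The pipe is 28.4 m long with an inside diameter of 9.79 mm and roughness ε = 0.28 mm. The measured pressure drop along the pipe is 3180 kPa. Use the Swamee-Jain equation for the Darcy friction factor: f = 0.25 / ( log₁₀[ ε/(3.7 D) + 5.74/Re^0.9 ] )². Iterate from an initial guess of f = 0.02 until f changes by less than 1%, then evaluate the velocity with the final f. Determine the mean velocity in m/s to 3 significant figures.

V ≈ 6.14 m/s

Rearranging Darcy-Weisbach: V = √(2·ΔP·D/(f·L·ρ)). With ε/D = 0.00028/0.00979 = 0.0286, iterate starting from f = 0.02:
  f = 0.02 → V = √(2·3.18e+06·0.00979/(0.02·28.4·1020)) = 10.37 m/s; Re = ρVD/μ = 9.497e+04; f → 0.05662
  f = 0.05662 → V = 6.161 m/s; Re = 5.645e+04; f → 0.05696
Converged (Δf/f < 1%). With the final f = 0.05696: V = √(2·3.18e+06·0.00979/(0.05696·28.4·1020)) = 6.143 m/s.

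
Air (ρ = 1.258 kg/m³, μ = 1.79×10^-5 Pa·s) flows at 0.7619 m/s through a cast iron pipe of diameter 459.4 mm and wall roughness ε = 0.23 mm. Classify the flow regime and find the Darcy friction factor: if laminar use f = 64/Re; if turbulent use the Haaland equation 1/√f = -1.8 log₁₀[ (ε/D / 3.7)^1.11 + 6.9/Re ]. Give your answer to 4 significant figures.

Re = ρVD/μ = 1.258·0.7619·0.4594/1.79e-05 = 2.46e+04.
Re > 4000 → turbulent. ε/D = 0.00023/0.4594 = 0.000501; Haaland: 1/√f = -1.8 log₁₀[5.08e-05 + 0.00028] = 6.264, so f = 0.02549.

f ≈ 0.02549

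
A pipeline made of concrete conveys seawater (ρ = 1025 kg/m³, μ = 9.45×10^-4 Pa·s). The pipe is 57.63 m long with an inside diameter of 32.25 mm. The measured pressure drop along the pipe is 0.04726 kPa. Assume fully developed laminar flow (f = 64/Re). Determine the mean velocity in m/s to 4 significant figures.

V ≈ 0.02820 m/s

For laminar flow, f = 64/Re with Re = ρVD/μ, so Darcy-Weisbach reduces to ΔP = 32μLV/D². Solving for V: V = ΔP·D²/(32μL) = 47.26·(0.03225)²/(32·0.000945·57.63) = 0.0282 m/s.
Check: Re = ρVD/μ = 1025·0.0282·0.03225/0.000945 = 986.6 < 2300, so the laminar assumption holds.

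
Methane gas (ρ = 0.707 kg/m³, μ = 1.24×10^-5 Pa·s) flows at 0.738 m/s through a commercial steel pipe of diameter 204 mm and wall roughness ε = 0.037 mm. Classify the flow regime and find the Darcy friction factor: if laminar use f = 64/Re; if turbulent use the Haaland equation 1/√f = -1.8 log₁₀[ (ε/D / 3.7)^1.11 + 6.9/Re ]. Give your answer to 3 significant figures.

Re = ρVD/μ = 0.707·0.738·0.204/1.24e-05 = 8584.
Re > 4000 → turbulent. ε/D = 3.7e-05/0.204 = 0.000181; Haaland: 1/√f = -1.8 log₁₀[1.65e-05 + 0.000804] = 5.555, so f = 0.03241.

f ≈ 0.0324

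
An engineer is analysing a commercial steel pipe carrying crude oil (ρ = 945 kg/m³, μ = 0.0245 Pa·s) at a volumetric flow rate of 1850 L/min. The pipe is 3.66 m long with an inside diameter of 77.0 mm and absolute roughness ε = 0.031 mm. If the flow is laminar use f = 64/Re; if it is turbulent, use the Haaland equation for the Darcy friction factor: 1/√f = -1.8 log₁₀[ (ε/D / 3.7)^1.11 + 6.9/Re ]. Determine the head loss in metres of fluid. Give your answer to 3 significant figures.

Q = 1850 L/min = 1850/60000 = 0.03083 m³/s.
Cross-sectional area A = πD²/4 = π(0.077)²/4 = 0.004657 m²; mean velocity V = Q/A = 0.03083/0.004657 = 6.621 m/s.
Reynolds number Re = ρVD/μ = 945 · 6.621 · 0.077 / 0.0245 = 1.967e+04.
Re > 4000 → turbulent. Relative roughness ε/D = 3.1e-05/0.077 = 0.000403. Haaland: 1/√f = -1.8 log₁₀[(0.000403/3.7)^1.11 + 6.9/1.967e+04] = -1.8 log₁₀[3.99e-05 + 0.000351] = 6.135, so f = 0.02657.
Darcy-Weisbach: ΔP = f(L/D)(ρV²/2) = 0.02657·(3.66/0.077)·(945·6.621²/2) = 0.02657·47.53·2.072e+04 = 2.616e+04 Pa.
Head loss h_f = ΔP/(ρg) = 2.616e+04/(945·9.81) = 2.82 m.

h_f ≈ 2.82 m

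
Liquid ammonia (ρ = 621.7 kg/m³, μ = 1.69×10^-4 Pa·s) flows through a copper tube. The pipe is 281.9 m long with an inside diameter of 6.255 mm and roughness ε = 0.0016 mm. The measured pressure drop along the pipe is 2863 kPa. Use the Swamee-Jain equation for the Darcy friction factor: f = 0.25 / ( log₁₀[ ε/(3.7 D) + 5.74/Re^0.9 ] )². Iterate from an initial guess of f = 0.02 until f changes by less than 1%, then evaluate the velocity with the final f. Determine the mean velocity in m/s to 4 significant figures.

V ≈ 3.172 m/s

Rearranging Darcy-Weisbach: V = √(2·ΔP·D/(f·L·ρ)). With ε/D = 1.6e-06/0.006255 = 0.000256, iterate starting from f = 0.02:
  f = 0.02 → V = √(2·2.863e+06·0.006255/(0.02·281.9·621.7)) = 3.197 m/s; Re = ρVD/μ = 7.355e+04; f → 0.02028
  f = 0.02028 → V = 3.174 m/s; Re = 7.304e+04; f → 0.02031
Converged (Δf/f < 1%). With the final f = 0.02031: V = √(2·2.863e+06·0.006255/(0.02031·281.9·621.7)) = 3.172 m/s.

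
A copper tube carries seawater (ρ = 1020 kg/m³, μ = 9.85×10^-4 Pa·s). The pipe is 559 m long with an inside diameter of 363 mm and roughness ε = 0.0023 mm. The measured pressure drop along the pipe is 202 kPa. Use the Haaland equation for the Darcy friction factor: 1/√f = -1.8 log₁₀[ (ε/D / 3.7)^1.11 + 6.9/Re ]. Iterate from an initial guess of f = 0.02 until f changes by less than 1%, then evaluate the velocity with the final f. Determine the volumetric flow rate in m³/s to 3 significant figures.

Q ≈ 0.509 m³/s

Rearranging Darcy-Weisbach: V = √(2·ΔP·D/(f·L·ρ)). With ε/D = 2.3e-06/0.363 = 6.34e-06, iterate starting from f = 0.02:
  f = 0.02 → V = √(2·2.02e+05·0.363/(0.02·559·1020)) = 3.586 m/s; Re = ρVD/μ = 1.348e+06; f → 0.01116
  f = 0.01116 → V = 4.8 m/s; Re = 1.804e+06; f → 0.01068
  f = 0.01068 → V = 4.906 m/s; Re = 1.844e+06; f → 0.01065
Converged (Δf/f < 1%). With the final f = 0.01065: V = √(2·2.02e+05·0.363/(0.01065·559·1020)) = 4.914 m/s.
Q = V·A = 4.914·(π/4·0.363²) = 0.5086 m³/s = 0.509 m³/s.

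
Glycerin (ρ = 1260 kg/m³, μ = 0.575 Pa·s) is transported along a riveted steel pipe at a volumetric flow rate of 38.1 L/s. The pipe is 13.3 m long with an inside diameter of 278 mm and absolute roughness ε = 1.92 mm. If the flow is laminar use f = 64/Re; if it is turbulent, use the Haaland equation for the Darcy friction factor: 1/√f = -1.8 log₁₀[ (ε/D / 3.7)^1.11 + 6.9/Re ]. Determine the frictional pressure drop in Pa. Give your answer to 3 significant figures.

Q = 38.1 L/s = 38.1/1000 = 0.0381 m³/s.
Cross-sectional area A = πD²/4 = π(0.278)²/4 = 0.0607 m²; mean velocity V = Q/A = 0.0381/0.0607 = 0.6277 m/s.
Reynolds number Re = ρVD/μ = 1260 · 0.6277 · 0.278 / 0.575 = 382.4.
Re < 2300 → laminar flow, so f = 64/Re = 64/382.4 = 0.1674 (the turbulent correlation is not needed).
Darcy-Weisbach: ΔP = f(L/D)(ρV²/2) = 0.1674·(13.3/0.278)·(1260·0.6277²/2) = 0.1674·47.84·248.2 = 1988 Pa.

ΔP ≈ 1990 Pa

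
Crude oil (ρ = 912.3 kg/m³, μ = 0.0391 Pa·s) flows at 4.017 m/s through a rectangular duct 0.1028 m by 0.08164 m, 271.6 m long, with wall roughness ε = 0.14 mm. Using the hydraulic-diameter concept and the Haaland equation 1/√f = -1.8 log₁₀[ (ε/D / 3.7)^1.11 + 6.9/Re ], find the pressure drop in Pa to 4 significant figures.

Hydraulic diameter D_h = 4A/P = 4·(0.1028·0.08164)/(2·(0.1028+0.08164)) = 0.03357/0.3689 = 0.09101 m.
Re = ρVD_h/μ = 912.3·4.017·0.09101/0.0391 = 8530.
ε/D_h = 0.00014/0.09101 = 0.00154; Haaland gives 1/√f = -1.8 log₁₀[0.000177+0.000809] = 5.411, so f = 0.03415.
ΔP = f(L/D_h)(ρV²/2) = 0.03415·271.6/0.09101·7361 = 7.502e+05 Pa.

ΔP ≈ 750200 Pa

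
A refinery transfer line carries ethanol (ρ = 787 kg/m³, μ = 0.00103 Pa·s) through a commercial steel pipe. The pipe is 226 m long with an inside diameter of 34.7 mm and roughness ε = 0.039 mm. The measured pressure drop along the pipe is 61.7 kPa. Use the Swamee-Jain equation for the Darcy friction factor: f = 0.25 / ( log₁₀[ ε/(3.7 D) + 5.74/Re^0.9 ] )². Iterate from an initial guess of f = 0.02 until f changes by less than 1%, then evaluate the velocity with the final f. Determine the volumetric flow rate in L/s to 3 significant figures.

Q ≈ 0.889 L/s

Rearranging Darcy-Weisbach: V = √(2·ΔP·D/(f·L·ρ)). With ε/D = 3.9e-05/0.0347 = 0.00112, iterate starting from f = 0.02:
  f = 0.02 → V = √(2·6.17e+04·0.0347/(0.02·226·787)) = 1.097 m/s; Re = ρVD/μ = 2.909e+04; f → 0.02656
  f = 0.02656 → V = 0.952 m/s; Re = 2.524e+04; f → 0.02721
  f = 0.02721 → V = 0.9407 m/s; Re = 2.494e+04; f → 0.02726
Converged (Δf/f < 1%). With the final f = 0.02726: V = √(2·6.17e+04·0.0347/(0.02726·226·787)) = 0.9397 m/s.
Q = V·A = 0.9397·(π/4·0.0347²) = 0.0008887 m³/s = 0.889 L/s.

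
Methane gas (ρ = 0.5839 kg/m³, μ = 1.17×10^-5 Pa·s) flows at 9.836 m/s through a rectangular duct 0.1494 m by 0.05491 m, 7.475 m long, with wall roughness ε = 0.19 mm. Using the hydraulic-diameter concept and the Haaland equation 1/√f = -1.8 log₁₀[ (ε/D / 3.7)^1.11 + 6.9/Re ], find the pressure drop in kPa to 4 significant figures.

ΔP ≈ 0.07285 kPa

Hydraulic diameter D_h = 4A/P = 4·(0.1494·0.05491)/(2·(0.1494+0.05491)) = 0.03281/0.4086 = 0.0803 m.
Re = ρVD_h/μ = 0.5839·9.836·0.0803/1.17e-05 = 3.942e+04.
ε/D_h = 0.00019/0.0803 = 0.00237; Haaland gives 1/√f = -1.8 log₁₀[0.000285+0.000175] = 6.007, so f = 0.02771.
ΔP = f(L/D_h)(ρV²/2) = 0.02771·7.475/0.0803·28.25 = 72.85 Pa.
ΔP = 0.07285 kPa.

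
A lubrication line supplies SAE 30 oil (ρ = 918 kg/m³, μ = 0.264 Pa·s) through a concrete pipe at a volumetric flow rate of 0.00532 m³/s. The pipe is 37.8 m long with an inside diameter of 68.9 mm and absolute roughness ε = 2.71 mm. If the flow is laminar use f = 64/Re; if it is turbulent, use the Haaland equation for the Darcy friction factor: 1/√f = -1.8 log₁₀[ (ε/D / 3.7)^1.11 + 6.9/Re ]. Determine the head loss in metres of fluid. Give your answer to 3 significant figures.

Cross-sectional area A = πD²/4 = π(0.0689)²/4 = 0.003728 m²; mean velocity V = Q/A = 0.00532/0.003728 = 1.427 m/s.
Reynolds number Re = ρVD/μ = 918 · 1.427 · 0.0689 / 0.264 = 341.9.
Re < 2300 → laminar flow, so f = 64/Re = 64/341.9 = 0.1872 (the turbulent correlation is not needed).
Darcy-Weisbach: ΔP = f(L/D)(ρV²/2) = 0.1872·(37.8/0.0689)·(918·1.427²/2) = 0.1872·548.6·934.5 = 9.598e+04 Pa.
Head loss h_f = ΔP/(ρg) = 9.598e+04/(918·9.81) = 10.7 m.

h_f ≈ 10.7 m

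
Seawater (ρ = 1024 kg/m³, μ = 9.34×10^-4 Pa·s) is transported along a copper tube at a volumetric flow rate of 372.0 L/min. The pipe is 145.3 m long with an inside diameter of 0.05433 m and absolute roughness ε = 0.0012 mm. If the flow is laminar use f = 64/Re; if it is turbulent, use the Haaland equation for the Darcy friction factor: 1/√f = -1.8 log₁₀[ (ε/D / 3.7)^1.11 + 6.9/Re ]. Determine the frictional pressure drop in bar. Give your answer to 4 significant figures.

Q = 372.0 L/min = 372.0/60000 = 0.0062 m³/s.
Cross-sectional area A = πD²/4 = π(0.05433)²/4 = 0.002318 m²; mean velocity V = Q/A = 0.0062/0.002318 = 2.674 m/s.
Reynolds number Re = ρVD/μ = 1024 · 2.674 · 0.05433 / 0.000934 = 1.593e+05.
Re > 4000 → turbulent. Relative roughness ε/D = 1.2e-06/0.05433 = 2.21e-05. Haaland: 1/√f = -1.8 log₁₀[(2.21e-05/3.7)^1.11 + 6.9/1.593e+05] = -1.8 log₁₀[1.59e-06 + 4.33e-05] = 7.826, so f = 0.01633.
Darcy-Weisbach: ΔP = f(L/D)(ρV²/2) = 0.01633·(145.3/0.05433)·(1024·2.674²/2) = 0.01633·2674·3662 = 1.599e+05 Pa.
ΔP = 1.599e+05 Pa = 1.599 bar.

ΔP ≈ 1.599 bar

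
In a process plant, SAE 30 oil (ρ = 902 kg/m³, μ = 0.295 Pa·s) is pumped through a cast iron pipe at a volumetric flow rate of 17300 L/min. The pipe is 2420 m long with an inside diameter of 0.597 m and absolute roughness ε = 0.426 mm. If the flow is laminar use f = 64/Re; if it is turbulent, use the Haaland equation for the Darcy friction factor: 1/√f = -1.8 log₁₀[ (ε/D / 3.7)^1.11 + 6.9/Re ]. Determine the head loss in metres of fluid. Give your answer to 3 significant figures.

Q = 17300 L/min = 17300/60000 = 0.2883 m³/s.
Cross-sectional area A = πD²/4 = π(0.597)²/4 = 0.2799 m²; mean velocity V = Q/A = 0.2883/0.2799 = 1.03 m/s.
Reynolds number Re = ρVD/μ = 902 · 1.03 · 0.597 / 0.295 = 1880.
Re < 2300 → laminar flow, so f = 64/Re = 64/1880 = 0.03404 (the turbulent correlation is not needed).
Darcy-Weisbach: ΔP = f(L/D)(ρV²/2) = 0.03404·(2420/0.597)·(902·1.03²/2) = 0.03404·4054·478.5 = 6.602e+04 Pa.
Head loss h_f = ΔP/(ρg) = 6.602e+04/(902·9.81) = 7.46 m.

h_f ≈ 7.46 m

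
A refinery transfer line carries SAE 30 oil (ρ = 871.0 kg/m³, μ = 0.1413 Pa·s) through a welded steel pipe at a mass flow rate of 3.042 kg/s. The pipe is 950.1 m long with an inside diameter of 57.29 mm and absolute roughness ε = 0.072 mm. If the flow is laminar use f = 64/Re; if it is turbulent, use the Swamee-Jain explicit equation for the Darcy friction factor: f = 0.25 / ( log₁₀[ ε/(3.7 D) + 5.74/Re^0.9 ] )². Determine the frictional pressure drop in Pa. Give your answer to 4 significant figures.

A = πD²/4 = π(0.05729)²/4 = 0.002578 m²; mean velocity V = ṁ/(ρA) = 3.042/(871 · 0.002578) = 1.355 m/s.
Reynolds number Re = ρVD/μ = 871 · 1.355 · 0.05729 / 0.141 = 478.5.
Re < 2300 → laminar flow, so f = 64/Re = 64/478.5 = 0.1338 (the turbulent correlation is not needed).
Darcy-Weisbach: ΔP = f(L/D)(ρV²/2) = 0.1338·(950.1/0.05729)·(871·1.355²/2) = 0.1338·1.658e+04·799.4 = 1.773e+06 Pa.

ΔP ≈ 1773000 Pa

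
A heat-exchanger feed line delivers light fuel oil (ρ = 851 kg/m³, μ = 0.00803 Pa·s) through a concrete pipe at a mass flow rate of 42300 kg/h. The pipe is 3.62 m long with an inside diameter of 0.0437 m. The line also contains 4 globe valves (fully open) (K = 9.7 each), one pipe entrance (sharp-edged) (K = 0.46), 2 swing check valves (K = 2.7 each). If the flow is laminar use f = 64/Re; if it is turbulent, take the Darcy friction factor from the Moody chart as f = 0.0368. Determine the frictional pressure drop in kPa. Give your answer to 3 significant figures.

ΔP ≈ 1720 kPa

ṁ = 42300 kg/h = 42300/3600 = 11.75 kg/s.
A = πD²/4 = π(0.0437)²/4 = 0.0015 m²; mean velocity V = ṁ/(ρA) = 11.75/(851 · 0.0015) = 9.206 m/s.
Reynolds number Re = ρVD/μ = 851 · 9.206 · 0.0437 / 0.00803 = 4.263e+04.
Re > 4000 → turbulent; use the Moody-chart value f = 0.0368.
Total minor-loss coefficient ΣK = 4·9.7 + 1·0.46 + 2·2.7 = 44.7.
ΔP = [f·L/D + ΣK]·(ρV²/2) = [0.0368·3.62/0.0437 + 44.7]·(851·9.206²/2) = [3.048 + 44.7]·3.606e+04 = 1.72e+06 Pa.
ΔP = 1.72e+06 Pa = 1720 kPa.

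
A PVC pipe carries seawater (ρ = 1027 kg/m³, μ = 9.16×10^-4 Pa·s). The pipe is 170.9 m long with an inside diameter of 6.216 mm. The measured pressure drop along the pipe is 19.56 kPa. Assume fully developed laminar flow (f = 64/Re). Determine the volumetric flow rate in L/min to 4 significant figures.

For laminar flow, f = 64/Re with Re = ρVD/μ, so Darcy-Weisbach reduces to ΔP = 32μLV/D². Solving for V: V = ΔP·D²/(32μL) = 1.956e+04·(0.006216)²/(32·0.000916·170.9) = 0.1509 m/s.
Check: Re = ρVD/μ = 1027·0.1509·0.006216/0.000916 = 1051 < 2300, so the laminar assumption holds.
Q = V·A = 0.1509·(π/4·0.006216²) = 4.578e-06 m³/s = 0.2747 L/min.

Q ≈ 0.2747 L/min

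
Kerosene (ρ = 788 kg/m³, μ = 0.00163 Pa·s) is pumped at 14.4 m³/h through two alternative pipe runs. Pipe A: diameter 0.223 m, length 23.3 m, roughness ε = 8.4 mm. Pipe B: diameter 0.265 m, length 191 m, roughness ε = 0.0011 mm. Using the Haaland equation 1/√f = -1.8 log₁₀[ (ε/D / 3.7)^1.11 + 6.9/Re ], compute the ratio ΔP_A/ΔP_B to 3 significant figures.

Pipe A: V = Q/A = 0.004/0.03906 = 0.1024 m/s; Re = 1.104e+04; ε/D = 0.0377; Haaland → f = 0.06559; ΔP_A = f(L/D)(ρV²/2) = 28.32 Pa.
Pipe B: V = Q/A = 0.004/0.05515 = 0.07252 m/s; Re = 9291; ε/D = 4.15e-06; Haaland → f = 0.03152; ΔP_B = f(L/D)(ρV²/2) = 47.08 Pa.
ΔP_A/ΔP_B = 28.32/47.08 = 0.601.

ΔP_A/ΔP_B ≈ 0.601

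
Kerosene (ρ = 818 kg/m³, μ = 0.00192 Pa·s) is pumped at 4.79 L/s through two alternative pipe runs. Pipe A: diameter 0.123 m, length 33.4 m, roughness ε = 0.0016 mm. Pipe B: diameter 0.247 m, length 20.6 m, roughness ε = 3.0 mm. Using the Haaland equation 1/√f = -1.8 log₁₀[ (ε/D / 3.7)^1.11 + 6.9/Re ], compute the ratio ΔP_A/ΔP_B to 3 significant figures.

Pipe A: V = Q/A = 0.00479/0.01188 = 0.4031 m/s; Re = 2.112e+04; ε/D = 1.3e-05; Haaland → f = 0.02542; ΔP_A = f(L/D)(ρV²/2) = 458.7 Pa.
Pipe B: V = Q/A = 0.00479/0.04792 = 0.09997 m/s; Re = 1.052e+04; ε/D = 0.0121; Haaland → f = 0.04501; ΔP_B = f(L/D)(ρV²/2) = 15.34 Pa.
ΔP_A/ΔP_B = 458.7/15.34 = 29.9.

ΔP_A/ΔP_B ≈ 29.9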